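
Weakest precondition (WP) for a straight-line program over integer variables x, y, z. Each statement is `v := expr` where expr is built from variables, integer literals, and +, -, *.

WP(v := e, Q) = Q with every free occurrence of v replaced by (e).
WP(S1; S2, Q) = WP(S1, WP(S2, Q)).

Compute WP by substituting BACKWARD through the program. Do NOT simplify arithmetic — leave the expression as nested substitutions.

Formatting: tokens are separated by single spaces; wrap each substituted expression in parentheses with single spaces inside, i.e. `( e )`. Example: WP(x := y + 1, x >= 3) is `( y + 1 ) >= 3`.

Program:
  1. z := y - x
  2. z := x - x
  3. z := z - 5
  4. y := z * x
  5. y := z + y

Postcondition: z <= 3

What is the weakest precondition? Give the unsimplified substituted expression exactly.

Answer: ( ( x - x ) - 5 ) <= 3

Derivation:
post: z <= 3
stmt 5: y := z + y  -- replace 0 occurrence(s) of y with (z + y)
  => z <= 3
stmt 4: y := z * x  -- replace 0 occurrence(s) of y with (z * x)
  => z <= 3
stmt 3: z := z - 5  -- replace 1 occurrence(s) of z with (z - 5)
  => ( z - 5 ) <= 3
stmt 2: z := x - x  -- replace 1 occurrence(s) of z with (x - x)
  => ( ( x - x ) - 5 ) <= 3
stmt 1: z := y - x  -- replace 0 occurrence(s) of z with (y - x)
  => ( ( x - x ) - 5 ) <= 3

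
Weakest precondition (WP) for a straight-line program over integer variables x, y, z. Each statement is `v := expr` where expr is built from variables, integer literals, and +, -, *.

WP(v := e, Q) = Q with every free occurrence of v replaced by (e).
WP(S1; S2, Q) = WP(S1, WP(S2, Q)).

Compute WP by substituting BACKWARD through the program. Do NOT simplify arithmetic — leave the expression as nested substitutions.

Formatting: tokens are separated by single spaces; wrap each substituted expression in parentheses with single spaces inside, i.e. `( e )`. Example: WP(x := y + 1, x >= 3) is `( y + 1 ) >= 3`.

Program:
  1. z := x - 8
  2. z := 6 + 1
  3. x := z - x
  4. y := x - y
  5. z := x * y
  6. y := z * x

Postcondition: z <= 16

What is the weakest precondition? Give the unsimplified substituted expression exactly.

Answer: ( ( ( 6 + 1 ) - x ) * ( ( ( 6 + 1 ) - x ) - y ) ) <= 16

Derivation:
post: z <= 16
stmt 6: y := z * x  -- replace 0 occurrence(s) of y with (z * x)
  => z <= 16
stmt 5: z := x * y  -- replace 1 occurrence(s) of z with (x * y)
  => ( x * y ) <= 16
stmt 4: y := x - y  -- replace 1 occurrence(s) of y with (x - y)
  => ( x * ( x - y ) ) <= 16
stmt 3: x := z - x  -- replace 2 occurrence(s) of x with (z - x)
  => ( ( z - x ) * ( ( z - x ) - y ) ) <= 16
stmt 2: z := 6 + 1  -- replace 2 occurrence(s) of z with (6 + 1)
  => ( ( ( 6 + 1 ) - x ) * ( ( ( 6 + 1 ) - x ) - y ) ) <= 16
stmt 1: z := x - 8  -- replace 0 occurrence(s) of z with (x - 8)
  => ( ( ( 6 + 1 ) - x ) * ( ( ( 6 + 1 ) - x ) - y ) ) <= 16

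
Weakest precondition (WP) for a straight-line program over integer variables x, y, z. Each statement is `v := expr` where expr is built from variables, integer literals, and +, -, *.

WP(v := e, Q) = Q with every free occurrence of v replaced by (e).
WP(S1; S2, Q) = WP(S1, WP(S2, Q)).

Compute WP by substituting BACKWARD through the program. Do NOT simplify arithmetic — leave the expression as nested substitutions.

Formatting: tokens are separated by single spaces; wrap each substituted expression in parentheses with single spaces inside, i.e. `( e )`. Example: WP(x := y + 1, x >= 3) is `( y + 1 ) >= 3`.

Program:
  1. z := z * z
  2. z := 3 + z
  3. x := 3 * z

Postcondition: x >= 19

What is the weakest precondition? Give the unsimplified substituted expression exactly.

post: x >= 19
stmt 3: x := 3 * z  -- replace 1 occurrence(s) of x with (3 * z)
  => ( 3 * z ) >= 19
stmt 2: z := 3 + z  -- replace 1 occurrence(s) of z with (3 + z)
  => ( 3 * ( 3 + z ) ) >= 19
stmt 1: z := z * z  -- replace 1 occurrence(s) of z with (z * z)
  => ( 3 * ( 3 + ( z * z ) ) ) >= 19

Answer: ( 3 * ( 3 + ( z * z ) ) ) >= 19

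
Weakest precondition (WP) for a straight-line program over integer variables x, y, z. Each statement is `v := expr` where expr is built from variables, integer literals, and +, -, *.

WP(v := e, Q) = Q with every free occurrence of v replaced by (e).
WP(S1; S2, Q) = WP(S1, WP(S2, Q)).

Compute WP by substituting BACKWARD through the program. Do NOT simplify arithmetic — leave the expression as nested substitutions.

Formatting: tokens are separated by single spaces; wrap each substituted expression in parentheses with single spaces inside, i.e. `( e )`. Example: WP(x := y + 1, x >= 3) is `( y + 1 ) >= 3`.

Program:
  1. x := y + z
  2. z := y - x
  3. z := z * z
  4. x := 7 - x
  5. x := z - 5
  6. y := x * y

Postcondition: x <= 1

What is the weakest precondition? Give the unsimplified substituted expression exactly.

post: x <= 1
stmt 6: y := x * y  -- replace 0 occurrence(s) of y with (x * y)
  => x <= 1
stmt 5: x := z - 5  -- replace 1 occurrence(s) of x with (z - 5)
  => ( z - 5 ) <= 1
stmt 4: x := 7 - x  -- replace 0 occurrence(s) of x with (7 - x)
  => ( z - 5 ) <= 1
stmt 3: z := z * z  -- replace 1 occurrence(s) of z with (z * z)
  => ( ( z * z ) - 5 ) <= 1
stmt 2: z := y - x  -- replace 2 occurrence(s) of z with (y - x)
  => ( ( ( y - x ) * ( y - x ) ) - 5 ) <= 1
stmt 1: x := y + z  -- replace 2 occurrence(s) of x with (y + z)
  => ( ( ( y - ( y + z ) ) * ( y - ( y + z ) ) ) - 5 ) <= 1

Answer: ( ( ( y - ( y + z ) ) * ( y - ( y + z ) ) ) - 5 ) <= 1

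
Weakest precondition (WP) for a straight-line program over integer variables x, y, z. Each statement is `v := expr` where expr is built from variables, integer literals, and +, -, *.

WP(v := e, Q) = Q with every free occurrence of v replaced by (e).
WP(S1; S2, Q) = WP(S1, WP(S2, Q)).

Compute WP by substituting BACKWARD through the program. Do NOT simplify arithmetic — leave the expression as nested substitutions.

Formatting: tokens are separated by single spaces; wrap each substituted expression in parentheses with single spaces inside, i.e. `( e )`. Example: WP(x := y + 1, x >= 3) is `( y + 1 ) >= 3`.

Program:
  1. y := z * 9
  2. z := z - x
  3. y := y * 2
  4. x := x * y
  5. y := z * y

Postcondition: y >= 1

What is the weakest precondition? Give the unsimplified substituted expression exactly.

post: y >= 1
stmt 5: y := z * y  -- replace 1 occurrence(s) of y with (z * y)
  => ( z * y ) >= 1
stmt 4: x := x * y  -- replace 0 occurrence(s) of x with (x * y)
  => ( z * y ) >= 1
stmt 3: y := y * 2  -- replace 1 occurrence(s) of y with (y * 2)
  => ( z * ( y * 2 ) ) >= 1
stmt 2: z := z - x  -- replace 1 occurrence(s) of z with (z - x)
  => ( ( z - x ) * ( y * 2 ) ) >= 1
stmt 1: y := z * 9  -- replace 1 occurrence(s) of y with (z * 9)
  => ( ( z - x ) * ( ( z * 9 ) * 2 ) ) >= 1

Answer: ( ( z - x ) * ( ( z * 9 ) * 2 ) ) >= 1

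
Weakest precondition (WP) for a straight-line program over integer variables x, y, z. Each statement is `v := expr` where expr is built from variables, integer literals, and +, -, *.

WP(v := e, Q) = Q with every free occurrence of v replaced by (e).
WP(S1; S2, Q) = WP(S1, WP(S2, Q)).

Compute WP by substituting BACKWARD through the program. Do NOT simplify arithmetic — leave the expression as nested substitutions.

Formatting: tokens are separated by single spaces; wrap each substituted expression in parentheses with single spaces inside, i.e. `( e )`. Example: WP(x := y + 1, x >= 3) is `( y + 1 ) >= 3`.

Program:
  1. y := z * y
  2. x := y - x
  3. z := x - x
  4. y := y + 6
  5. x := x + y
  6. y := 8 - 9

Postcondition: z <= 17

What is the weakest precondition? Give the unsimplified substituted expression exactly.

post: z <= 17
stmt 6: y := 8 - 9  -- replace 0 occurrence(s) of y with (8 - 9)
  => z <= 17
stmt 5: x := x + y  -- replace 0 occurrence(s) of x with (x + y)
  => z <= 17
stmt 4: y := y + 6  -- replace 0 occurrence(s) of y with (y + 6)
  => z <= 17
stmt 3: z := x - x  -- replace 1 occurrence(s) of z with (x - x)
  => ( x - x ) <= 17
stmt 2: x := y - x  -- replace 2 occurrence(s) of x with (y - x)
  => ( ( y - x ) - ( y - x ) ) <= 17
stmt 1: y := z * y  -- replace 2 occurrence(s) of y with (z * y)
  => ( ( ( z * y ) - x ) - ( ( z * y ) - x ) ) <= 17

Answer: ( ( ( z * y ) - x ) - ( ( z * y ) - x ) ) <= 17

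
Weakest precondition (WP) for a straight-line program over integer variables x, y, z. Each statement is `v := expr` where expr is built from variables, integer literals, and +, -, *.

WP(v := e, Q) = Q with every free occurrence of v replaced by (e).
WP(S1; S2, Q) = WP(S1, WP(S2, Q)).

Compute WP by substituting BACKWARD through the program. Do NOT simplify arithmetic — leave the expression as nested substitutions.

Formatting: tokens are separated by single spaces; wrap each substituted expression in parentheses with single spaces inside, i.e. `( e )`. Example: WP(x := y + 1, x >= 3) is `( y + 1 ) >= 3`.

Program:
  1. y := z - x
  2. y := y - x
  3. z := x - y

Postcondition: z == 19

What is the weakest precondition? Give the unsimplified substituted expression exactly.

Answer: ( x - ( ( z - x ) - x ) ) == 19

Derivation:
post: z == 19
stmt 3: z := x - y  -- replace 1 occurrence(s) of z with (x - y)
  => ( x - y ) == 19
stmt 2: y := y - x  -- replace 1 occurrence(s) of y with (y - x)
  => ( x - ( y - x ) ) == 19
stmt 1: y := z - x  -- replace 1 occurrence(s) of y with (z - x)
  => ( x - ( ( z - x ) - x ) ) == 19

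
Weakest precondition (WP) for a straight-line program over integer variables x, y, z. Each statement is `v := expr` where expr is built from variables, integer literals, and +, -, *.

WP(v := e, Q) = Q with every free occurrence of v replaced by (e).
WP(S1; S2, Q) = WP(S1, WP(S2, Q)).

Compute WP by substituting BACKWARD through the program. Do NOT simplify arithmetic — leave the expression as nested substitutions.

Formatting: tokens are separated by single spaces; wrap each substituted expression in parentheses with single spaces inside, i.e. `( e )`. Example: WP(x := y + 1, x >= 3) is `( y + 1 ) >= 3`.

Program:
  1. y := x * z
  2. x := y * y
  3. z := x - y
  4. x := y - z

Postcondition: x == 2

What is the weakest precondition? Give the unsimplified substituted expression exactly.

post: x == 2
stmt 4: x := y - z  -- replace 1 occurrence(s) of x with (y - z)
  => ( y - z ) == 2
stmt 3: z := x - y  -- replace 1 occurrence(s) of z with (x - y)
  => ( y - ( x - y ) ) == 2
stmt 2: x := y * y  -- replace 1 occurrence(s) of x with (y * y)
  => ( y - ( ( y * y ) - y ) ) == 2
stmt 1: y := x * z  -- replace 4 occurrence(s) of y with (x * z)
  => ( ( x * z ) - ( ( ( x * z ) * ( x * z ) ) - ( x * z ) ) ) == 2

Answer: ( ( x * z ) - ( ( ( x * z ) * ( x * z ) ) - ( x * z ) ) ) == 2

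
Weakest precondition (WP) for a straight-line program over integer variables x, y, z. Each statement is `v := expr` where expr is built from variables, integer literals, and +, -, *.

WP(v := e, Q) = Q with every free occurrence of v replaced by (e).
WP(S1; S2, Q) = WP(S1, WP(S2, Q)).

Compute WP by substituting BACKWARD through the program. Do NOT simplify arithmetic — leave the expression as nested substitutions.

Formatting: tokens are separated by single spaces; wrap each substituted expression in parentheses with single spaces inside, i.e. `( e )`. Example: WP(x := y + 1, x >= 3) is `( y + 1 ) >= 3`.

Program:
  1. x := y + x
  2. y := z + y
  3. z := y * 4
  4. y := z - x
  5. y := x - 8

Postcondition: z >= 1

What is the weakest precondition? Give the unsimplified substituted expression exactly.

post: z >= 1
stmt 5: y := x - 8  -- replace 0 occurrence(s) of y with (x - 8)
  => z >= 1
stmt 4: y := z - x  -- replace 0 occurrence(s) of y with (z - x)
  => z >= 1
stmt 3: z := y * 4  -- replace 1 occurrence(s) of z with (y * 4)
  => ( y * 4 ) >= 1
stmt 2: y := z + y  -- replace 1 occurrence(s) of y with (z + y)
  => ( ( z + y ) * 4 ) >= 1
stmt 1: x := y + x  -- replace 0 occurrence(s) of x with (y + x)
  => ( ( z + y ) * 4 ) >= 1

Answer: ( ( z + y ) * 4 ) >= 1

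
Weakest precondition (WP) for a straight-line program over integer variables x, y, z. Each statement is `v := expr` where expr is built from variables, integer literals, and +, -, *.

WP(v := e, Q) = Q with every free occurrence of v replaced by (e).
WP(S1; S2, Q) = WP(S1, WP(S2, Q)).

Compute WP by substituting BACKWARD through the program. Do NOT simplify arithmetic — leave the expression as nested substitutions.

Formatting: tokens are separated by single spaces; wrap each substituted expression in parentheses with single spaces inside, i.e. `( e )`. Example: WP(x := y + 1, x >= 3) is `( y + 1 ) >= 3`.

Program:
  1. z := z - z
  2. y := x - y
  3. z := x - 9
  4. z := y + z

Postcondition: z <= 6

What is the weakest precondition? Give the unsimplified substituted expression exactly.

post: z <= 6
stmt 4: z := y + z  -- replace 1 occurrence(s) of z with (y + z)
  => ( y + z ) <= 6
stmt 3: z := x - 9  -- replace 1 occurrence(s) of z with (x - 9)
  => ( y + ( x - 9 ) ) <= 6
stmt 2: y := x - y  -- replace 1 occurrence(s) of y with (x - y)
  => ( ( x - y ) + ( x - 9 ) ) <= 6
stmt 1: z := z - z  -- replace 0 occurrence(s) of z with (z - z)
  => ( ( x - y ) + ( x - 9 ) ) <= 6

Answer: ( ( x - y ) + ( x - 9 ) ) <= 6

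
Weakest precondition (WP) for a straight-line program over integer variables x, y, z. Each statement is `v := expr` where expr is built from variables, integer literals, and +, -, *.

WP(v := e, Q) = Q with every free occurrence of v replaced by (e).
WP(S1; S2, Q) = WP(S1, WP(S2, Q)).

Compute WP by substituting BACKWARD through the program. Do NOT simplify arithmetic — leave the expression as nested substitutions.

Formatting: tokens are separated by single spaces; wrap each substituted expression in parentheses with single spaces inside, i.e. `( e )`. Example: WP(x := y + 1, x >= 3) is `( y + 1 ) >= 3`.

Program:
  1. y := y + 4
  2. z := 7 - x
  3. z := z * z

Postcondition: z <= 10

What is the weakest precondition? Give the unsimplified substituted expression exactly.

post: z <= 10
stmt 3: z := z * z  -- replace 1 occurrence(s) of z with (z * z)
  => ( z * z ) <= 10
stmt 2: z := 7 - x  -- replace 2 occurrence(s) of z with (7 - x)
  => ( ( 7 - x ) * ( 7 - x ) ) <= 10
stmt 1: y := y + 4  -- replace 0 occurrence(s) of y with (y + 4)
  => ( ( 7 - x ) * ( 7 - x ) ) <= 10

Answer: ( ( 7 - x ) * ( 7 - x ) ) <= 10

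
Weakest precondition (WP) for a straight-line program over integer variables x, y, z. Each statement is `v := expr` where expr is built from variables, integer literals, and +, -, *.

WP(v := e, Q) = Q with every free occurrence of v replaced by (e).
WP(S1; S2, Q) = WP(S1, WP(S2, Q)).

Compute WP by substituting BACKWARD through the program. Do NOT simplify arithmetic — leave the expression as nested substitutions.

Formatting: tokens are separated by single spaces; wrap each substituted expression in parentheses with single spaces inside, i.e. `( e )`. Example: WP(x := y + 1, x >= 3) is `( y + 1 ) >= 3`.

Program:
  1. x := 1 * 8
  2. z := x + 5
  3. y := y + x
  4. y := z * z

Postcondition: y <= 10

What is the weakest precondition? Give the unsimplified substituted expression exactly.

Answer: ( ( ( 1 * 8 ) + 5 ) * ( ( 1 * 8 ) + 5 ) ) <= 10

Derivation:
post: y <= 10
stmt 4: y := z * z  -- replace 1 occurrence(s) of y with (z * z)
  => ( z * z ) <= 10
stmt 3: y := y + x  -- replace 0 occurrence(s) of y with (y + x)
  => ( z * z ) <= 10
stmt 2: z := x + 5  -- replace 2 occurrence(s) of z with (x + 5)
  => ( ( x + 5 ) * ( x + 5 ) ) <= 10
stmt 1: x := 1 * 8  -- replace 2 occurrence(s) of x with (1 * 8)
  => ( ( ( 1 * 8 ) + 5 ) * ( ( 1 * 8 ) + 5 ) ) <= 10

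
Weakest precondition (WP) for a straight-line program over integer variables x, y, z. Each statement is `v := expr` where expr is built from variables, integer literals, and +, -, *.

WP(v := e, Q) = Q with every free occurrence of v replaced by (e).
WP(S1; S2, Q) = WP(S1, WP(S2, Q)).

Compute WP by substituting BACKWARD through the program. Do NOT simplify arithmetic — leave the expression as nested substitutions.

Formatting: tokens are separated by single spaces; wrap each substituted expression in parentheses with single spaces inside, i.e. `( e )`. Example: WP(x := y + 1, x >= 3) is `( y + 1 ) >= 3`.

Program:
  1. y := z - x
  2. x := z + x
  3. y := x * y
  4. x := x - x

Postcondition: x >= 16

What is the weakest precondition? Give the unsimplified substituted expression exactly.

post: x >= 16
stmt 4: x := x - x  -- replace 1 occurrence(s) of x with (x - x)
  => ( x - x ) >= 16
stmt 3: y := x * y  -- replace 0 occurrence(s) of y with (x * y)
  => ( x - x ) >= 16
stmt 2: x := z + x  -- replace 2 occurrence(s) of x with (z + x)
  => ( ( z + x ) - ( z + x ) ) >= 16
stmt 1: y := z - x  -- replace 0 occurrence(s) of y with (z - x)
  => ( ( z + x ) - ( z + x ) ) >= 16

Answer: ( ( z + x ) - ( z + x ) ) >= 16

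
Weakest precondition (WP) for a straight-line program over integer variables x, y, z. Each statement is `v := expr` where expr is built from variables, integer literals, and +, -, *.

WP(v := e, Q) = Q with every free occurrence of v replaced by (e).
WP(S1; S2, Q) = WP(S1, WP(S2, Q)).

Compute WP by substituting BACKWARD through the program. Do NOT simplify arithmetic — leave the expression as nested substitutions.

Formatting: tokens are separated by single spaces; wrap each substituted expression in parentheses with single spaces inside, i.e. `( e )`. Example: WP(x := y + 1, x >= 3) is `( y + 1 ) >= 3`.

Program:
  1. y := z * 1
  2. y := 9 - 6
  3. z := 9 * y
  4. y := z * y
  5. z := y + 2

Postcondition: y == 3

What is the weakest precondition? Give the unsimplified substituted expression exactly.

Answer: ( ( 9 * ( 9 - 6 ) ) * ( 9 - 6 ) ) == 3

Derivation:
post: y == 3
stmt 5: z := y + 2  -- replace 0 occurrence(s) of z with (y + 2)
  => y == 3
stmt 4: y := z * y  -- replace 1 occurrence(s) of y with (z * y)
  => ( z * y ) == 3
stmt 3: z := 9 * y  -- replace 1 occurrence(s) of z with (9 * y)
  => ( ( 9 * y ) * y ) == 3
stmt 2: y := 9 - 6  -- replace 2 occurrence(s) of y with (9 - 6)
  => ( ( 9 * ( 9 - 6 ) ) * ( 9 - 6 ) ) == 3
stmt 1: y := z * 1  -- replace 0 occurrence(s) of y with (z * 1)
  => ( ( 9 * ( 9 - 6 ) ) * ( 9 - 6 ) ) == 3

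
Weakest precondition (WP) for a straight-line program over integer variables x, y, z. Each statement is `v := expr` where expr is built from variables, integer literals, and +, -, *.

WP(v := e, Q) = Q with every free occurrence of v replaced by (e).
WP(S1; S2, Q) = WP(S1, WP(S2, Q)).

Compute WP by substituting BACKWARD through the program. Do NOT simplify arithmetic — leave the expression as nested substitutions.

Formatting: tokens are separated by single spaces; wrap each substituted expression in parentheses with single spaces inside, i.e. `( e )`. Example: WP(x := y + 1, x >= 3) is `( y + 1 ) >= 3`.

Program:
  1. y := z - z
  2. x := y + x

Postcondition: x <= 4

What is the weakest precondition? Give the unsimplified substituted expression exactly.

Answer: ( ( z - z ) + x ) <= 4

Derivation:
post: x <= 4
stmt 2: x := y + x  -- replace 1 occurrence(s) of x with (y + x)
  => ( y + x ) <= 4
stmt 1: y := z - z  -- replace 1 occurrence(s) of y with (z - z)
  => ( ( z - z ) + x ) <= 4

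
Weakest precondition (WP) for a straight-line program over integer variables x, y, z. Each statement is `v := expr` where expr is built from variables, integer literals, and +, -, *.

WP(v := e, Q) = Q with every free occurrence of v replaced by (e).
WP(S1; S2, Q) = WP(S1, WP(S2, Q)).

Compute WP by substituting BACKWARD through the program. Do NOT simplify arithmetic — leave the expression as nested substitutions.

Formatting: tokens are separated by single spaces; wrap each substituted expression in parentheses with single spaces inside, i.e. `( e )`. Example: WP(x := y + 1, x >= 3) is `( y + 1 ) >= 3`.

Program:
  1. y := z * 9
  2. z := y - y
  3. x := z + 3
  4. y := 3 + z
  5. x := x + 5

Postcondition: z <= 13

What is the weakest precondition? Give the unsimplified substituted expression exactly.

Answer: ( ( z * 9 ) - ( z * 9 ) ) <= 13

Derivation:
post: z <= 13
stmt 5: x := x + 5  -- replace 0 occurrence(s) of x with (x + 5)
  => z <= 13
stmt 4: y := 3 + z  -- replace 0 occurrence(s) of y with (3 + z)
  => z <= 13
stmt 3: x := z + 3  -- replace 0 occurrence(s) of x with (z + 3)
  => z <= 13
stmt 2: z := y - y  -- replace 1 occurrence(s) of z with (y - y)
  => ( y - y ) <= 13
stmt 1: y := z * 9  -- replace 2 occurrence(s) of y with (z * 9)
  => ( ( z * 9 ) - ( z * 9 ) ) <= 13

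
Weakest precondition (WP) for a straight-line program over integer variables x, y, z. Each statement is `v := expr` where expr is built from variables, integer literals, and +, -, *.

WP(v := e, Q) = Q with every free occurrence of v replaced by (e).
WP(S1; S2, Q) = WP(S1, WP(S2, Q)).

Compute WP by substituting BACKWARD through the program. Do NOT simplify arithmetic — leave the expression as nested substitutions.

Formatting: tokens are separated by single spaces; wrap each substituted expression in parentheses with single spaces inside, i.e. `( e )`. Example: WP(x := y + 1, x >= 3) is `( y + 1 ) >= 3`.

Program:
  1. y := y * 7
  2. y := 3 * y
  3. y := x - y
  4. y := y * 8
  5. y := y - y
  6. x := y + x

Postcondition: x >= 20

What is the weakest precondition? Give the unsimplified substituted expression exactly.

post: x >= 20
stmt 6: x := y + x  -- replace 1 occurrence(s) of x with (y + x)
  => ( y + x ) >= 20
stmt 5: y := y - y  -- replace 1 occurrence(s) of y with (y - y)
  => ( ( y - y ) + x ) >= 20
stmt 4: y := y * 8  -- replace 2 occurrence(s) of y with (y * 8)
  => ( ( ( y * 8 ) - ( y * 8 ) ) + x ) >= 20
stmt 3: y := x - y  -- replace 2 occurrence(s) of y with (x - y)
  => ( ( ( ( x - y ) * 8 ) - ( ( x - y ) * 8 ) ) + x ) >= 20
stmt 2: y := 3 * y  -- replace 2 occurrence(s) of y with (3 * y)
  => ( ( ( ( x - ( 3 * y ) ) * 8 ) - ( ( x - ( 3 * y ) ) * 8 ) ) + x ) >= 20
stmt 1: y := y * 7  -- replace 2 occurrence(s) of y with (y * 7)
  => ( ( ( ( x - ( 3 * ( y * 7 ) ) ) * 8 ) - ( ( x - ( 3 * ( y * 7 ) ) ) * 8 ) ) + x ) >= 20

Answer: ( ( ( ( x - ( 3 * ( y * 7 ) ) ) * 8 ) - ( ( x - ( 3 * ( y * 7 ) ) ) * 8 ) ) + x ) >= 20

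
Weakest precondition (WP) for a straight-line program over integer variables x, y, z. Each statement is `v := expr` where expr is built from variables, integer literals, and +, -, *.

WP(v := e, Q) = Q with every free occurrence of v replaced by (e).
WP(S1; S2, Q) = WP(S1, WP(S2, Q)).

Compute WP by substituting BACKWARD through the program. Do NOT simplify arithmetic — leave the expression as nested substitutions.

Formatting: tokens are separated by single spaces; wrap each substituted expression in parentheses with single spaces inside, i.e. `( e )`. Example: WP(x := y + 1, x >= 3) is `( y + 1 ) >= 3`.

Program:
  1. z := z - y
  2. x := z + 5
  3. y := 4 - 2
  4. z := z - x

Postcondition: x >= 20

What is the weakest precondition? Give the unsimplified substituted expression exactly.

post: x >= 20
stmt 4: z := z - x  -- replace 0 occurrence(s) of z with (z - x)
  => x >= 20
stmt 3: y := 4 - 2  -- replace 0 occurrence(s) of y with (4 - 2)
  => x >= 20
stmt 2: x := z + 5  -- replace 1 occurrence(s) of x with (z + 5)
  => ( z + 5 ) >= 20
stmt 1: z := z - y  -- replace 1 occurrence(s) of z with (z - y)
  => ( ( z - y ) + 5 ) >= 20

Answer: ( ( z - y ) + 5 ) >= 20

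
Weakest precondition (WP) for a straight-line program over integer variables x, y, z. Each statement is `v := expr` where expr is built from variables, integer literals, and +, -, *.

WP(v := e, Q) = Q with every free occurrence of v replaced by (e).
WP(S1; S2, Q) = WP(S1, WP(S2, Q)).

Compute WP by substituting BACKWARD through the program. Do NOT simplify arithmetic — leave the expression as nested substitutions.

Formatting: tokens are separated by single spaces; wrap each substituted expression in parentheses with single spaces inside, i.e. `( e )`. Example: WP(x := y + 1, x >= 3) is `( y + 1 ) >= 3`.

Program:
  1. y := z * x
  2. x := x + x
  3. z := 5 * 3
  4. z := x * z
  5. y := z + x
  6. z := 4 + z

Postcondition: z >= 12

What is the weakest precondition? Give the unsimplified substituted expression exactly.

Answer: ( 4 + ( ( x + x ) * ( 5 * 3 ) ) ) >= 12

Derivation:
post: z >= 12
stmt 6: z := 4 + z  -- replace 1 occurrence(s) of z with (4 + z)
  => ( 4 + z ) >= 12
stmt 5: y := z + x  -- replace 0 occurrence(s) of y with (z + x)
  => ( 4 + z ) >= 12
stmt 4: z := x * z  -- replace 1 occurrence(s) of z with (x * z)
  => ( 4 + ( x * z ) ) >= 12
stmt 3: z := 5 * 3  -- replace 1 occurrence(s) of z with (5 * 3)
  => ( 4 + ( x * ( 5 * 3 ) ) ) >= 12
stmt 2: x := x + x  -- replace 1 occurrence(s) of x with (x + x)
  => ( 4 + ( ( x + x ) * ( 5 * 3 ) ) ) >= 12
stmt 1: y := z * x  -- replace 0 occurrence(s) of y with (z * x)
  => ( 4 + ( ( x + x ) * ( 5 * 3 ) ) ) >= 12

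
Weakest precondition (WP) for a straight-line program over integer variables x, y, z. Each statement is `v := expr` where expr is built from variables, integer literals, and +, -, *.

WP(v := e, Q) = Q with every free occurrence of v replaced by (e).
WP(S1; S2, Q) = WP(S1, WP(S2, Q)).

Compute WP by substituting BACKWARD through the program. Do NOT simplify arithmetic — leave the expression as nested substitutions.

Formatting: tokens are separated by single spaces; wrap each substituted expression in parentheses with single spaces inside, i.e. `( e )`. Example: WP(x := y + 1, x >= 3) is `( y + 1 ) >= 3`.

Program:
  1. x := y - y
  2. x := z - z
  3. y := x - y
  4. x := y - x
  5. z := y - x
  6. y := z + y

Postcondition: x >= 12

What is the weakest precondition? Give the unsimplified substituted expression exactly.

Answer: ( ( ( z - z ) - y ) - ( z - z ) ) >= 12

Derivation:
post: x >= 12
stmt 6: y := z + y  -- replace 0 occurrence(s) of y with (z + y)
  => x >= 12
stmt 5: z := y - x  -- replace 0 occurrence(s) of z with (y - x)
  => x >= 12
stmt 4: x := y - x  -- replace 1 occurrence(s) of x with (y - x)
  => ( y - x ) >= 12
stmt 3: y := x - y  -- replace 1 occurrence(s) of y with (x - y)
  => ( ( x - y ) - x ) >= 12
stmt 2: x := z - z  -- replace 2 occurrence(s) of x with (z - z)
  => ( ( ( z - z ) - y ) - ( z - z ) ) >= 12
stmt 1: x := y - y  -- replace 0 occurrence(s) of x with (y - y)
  => ( ( ( z - z ) - y ) - ( z - z ) ) >= 12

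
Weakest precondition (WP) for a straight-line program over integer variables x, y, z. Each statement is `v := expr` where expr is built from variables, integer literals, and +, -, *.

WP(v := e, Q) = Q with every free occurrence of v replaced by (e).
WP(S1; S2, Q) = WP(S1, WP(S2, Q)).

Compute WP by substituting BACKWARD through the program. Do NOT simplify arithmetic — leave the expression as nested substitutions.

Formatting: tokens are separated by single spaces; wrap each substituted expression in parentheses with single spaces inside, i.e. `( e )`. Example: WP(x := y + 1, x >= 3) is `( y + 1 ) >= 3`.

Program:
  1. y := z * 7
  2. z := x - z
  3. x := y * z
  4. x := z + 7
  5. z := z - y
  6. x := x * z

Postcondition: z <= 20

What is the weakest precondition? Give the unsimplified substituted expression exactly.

Answer: ( ( x - z ) - ( z * 7 ) ) <= 20

Derivation:
post: z <= 20
stmt 6: x := x * z  -- replace 0 occurrence(s) of x with (x * z)
  => z <= 20
stmt 5: z := z - y  -- replace 1 occurrence(s) of z with (z - y)
  => ( z - y ) <= 20
stmt 4: x := z + 7  -- replace 0 occurrence(s) of x with (z + 7)
  => ( z - y ) <= 20
stmt 3: x := y * z  -- replace 0 occurrence(s) of x with (y * z)
  => ( z - y ) <= 20
stmt 2: z := x - z  -- replace 1 occurrence(s) of z with (x - z)
  => ( ( x - z ) - y ) <= 20
stmt 1: y := z * 7  -- replace 1 occurrence(s) of y with (z * 7)
  => ( ( x - z ) - ( z * 7 ) ) <= 20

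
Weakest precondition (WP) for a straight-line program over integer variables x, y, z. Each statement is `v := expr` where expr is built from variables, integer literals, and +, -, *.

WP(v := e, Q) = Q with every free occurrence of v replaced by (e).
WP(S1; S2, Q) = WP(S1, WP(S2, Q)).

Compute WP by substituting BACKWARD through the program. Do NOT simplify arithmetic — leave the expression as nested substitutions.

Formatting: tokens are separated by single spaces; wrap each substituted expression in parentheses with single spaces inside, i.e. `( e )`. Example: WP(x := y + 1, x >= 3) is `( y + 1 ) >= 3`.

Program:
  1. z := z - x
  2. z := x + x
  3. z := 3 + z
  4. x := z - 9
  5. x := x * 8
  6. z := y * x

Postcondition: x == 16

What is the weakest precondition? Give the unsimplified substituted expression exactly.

post: x == 16
stmt 6: z := y * x  -- replace 0 occurrence(s) of z with (y * x)
  => x == 16
stmt 5: x := x * 8  -- replace 1 occurrence(s) of x with (x * 8)
  => ( x * 8 ) == 16
stmt 4: x := z - 9  -- replace 1 occurrence(s) of x with (z - 9)
  => ( ( z - 9 ) * 8 ) == 16
stmt 3: z := 3 + z  -- replace 1 occurrence(s) of z with (3 + z)
  => ( ( ( 3 + z ) - 9 ) * 8 ) == 16
stmt 2: z := x + x  -- replace 1 occurrence(s) of z with (x + x)
  => ( ( ( 3 + ( x + x ) ) - 9 ) * 8 ) == 16
stmt 1: z := z - x  -- replace 0 occurrence(s) of z with (z - x)
  => ( ( ( 3 + ( x + x ) ) - 9 ) * 8 ) == 16

Answer: ( ( ( 3 + ( x + x ) ) - 9 ) * 8 ) == 16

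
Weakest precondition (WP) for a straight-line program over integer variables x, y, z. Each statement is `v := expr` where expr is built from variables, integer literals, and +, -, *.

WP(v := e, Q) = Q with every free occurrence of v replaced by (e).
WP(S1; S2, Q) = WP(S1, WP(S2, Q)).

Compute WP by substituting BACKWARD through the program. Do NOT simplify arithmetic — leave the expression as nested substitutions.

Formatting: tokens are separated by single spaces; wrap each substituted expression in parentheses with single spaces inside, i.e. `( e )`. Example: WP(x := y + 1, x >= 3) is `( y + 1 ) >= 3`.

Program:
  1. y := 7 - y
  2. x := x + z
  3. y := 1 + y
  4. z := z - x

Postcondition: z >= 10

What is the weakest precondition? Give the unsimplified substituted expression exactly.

Answer: ( z - ( x + z ) ) >= 10

Derivation:
post: z >= 10
stmt 4: z := z - x  -- replace 1 occurrence(s) of z with (z - x)
  => ( z - x ) >= 10
stmt 3: y := 1 + y  -- replace 0 occurrence(s) of y with (1 + y)
  => ( z - x ) >= 10
stmt 2: x := x + z  -- replace 1 occurrence(s) of x with (x + z)
  => ( z - ( x + z ) ) >= 10
stmt 1: y := 7 - y  -- replace 0 occurrence(s) of y with (7 - y)
  => ( z - ( x + z ) ) >= 10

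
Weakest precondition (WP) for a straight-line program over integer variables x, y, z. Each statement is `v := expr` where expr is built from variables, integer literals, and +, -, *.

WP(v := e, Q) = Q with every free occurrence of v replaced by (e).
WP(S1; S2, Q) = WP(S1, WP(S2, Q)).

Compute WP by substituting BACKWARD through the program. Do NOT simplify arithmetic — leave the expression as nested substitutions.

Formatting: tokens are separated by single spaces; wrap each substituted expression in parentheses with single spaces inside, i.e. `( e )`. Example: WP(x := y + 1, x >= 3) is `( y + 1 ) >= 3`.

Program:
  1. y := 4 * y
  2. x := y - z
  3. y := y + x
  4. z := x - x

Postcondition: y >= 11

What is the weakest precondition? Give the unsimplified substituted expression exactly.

Answer: ( ( 4 * y ) + ( ( 4 * y ) - z ) ) >= 11

Derivation:
post: y >= 11
stmt 4: z := x - x  -- replace 0 occurrence(s) of z with (x - x)
  => y >= 11
stmt 3: y := y + x  -- replace 1 occurrence(s) of y with (y + x)
  => ( y + x ) >= 11
stmt 2: x := y - z  -- replace 1 occurrence(s) of x with (y - z)
  => ( y + ( y - z ) ) >= 11
stmt 1: y := 4 * y  -- replace 2 occurrence(s) of y with (4 * y)
  => ( ( 4 * y ) + ( ( 4 * y ) - z ) ) >= 11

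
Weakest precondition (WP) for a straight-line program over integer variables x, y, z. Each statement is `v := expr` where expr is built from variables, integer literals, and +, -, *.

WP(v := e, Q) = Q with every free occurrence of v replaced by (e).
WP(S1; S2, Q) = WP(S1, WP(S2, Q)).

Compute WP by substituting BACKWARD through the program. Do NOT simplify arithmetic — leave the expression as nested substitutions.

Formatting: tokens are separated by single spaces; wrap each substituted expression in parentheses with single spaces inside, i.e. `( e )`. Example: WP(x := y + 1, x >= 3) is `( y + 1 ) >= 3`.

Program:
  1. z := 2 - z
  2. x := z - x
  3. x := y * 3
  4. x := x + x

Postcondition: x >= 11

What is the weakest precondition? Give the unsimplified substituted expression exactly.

post: x >= 11
stmt 4: x := x + x  -- replace 1 occurrence(s) of x with (x + x)
  => ( x + x ) >= 11
stmt 3: x := y * 3  -- replace 2 occurrence(s) of x with (y * 3)
  => ( ( y * 3 ) + ( y * 3 ) ) >= 11
stmt 2: x := z - x  -- replace 0 occurrence(s) of x with (z - x)
  => ( ( y * 3 ) + ( y * 3 ) ) >= 11
stmt 1: z := 2 - z  -- replace 0 occurrence(s) of z with (2 - z)
  => ( ( y * 3 ) + ( y * 3 ) ) >= 11

Answer: ( ( y * 3 ) + ( y * 3 ) ) >= 11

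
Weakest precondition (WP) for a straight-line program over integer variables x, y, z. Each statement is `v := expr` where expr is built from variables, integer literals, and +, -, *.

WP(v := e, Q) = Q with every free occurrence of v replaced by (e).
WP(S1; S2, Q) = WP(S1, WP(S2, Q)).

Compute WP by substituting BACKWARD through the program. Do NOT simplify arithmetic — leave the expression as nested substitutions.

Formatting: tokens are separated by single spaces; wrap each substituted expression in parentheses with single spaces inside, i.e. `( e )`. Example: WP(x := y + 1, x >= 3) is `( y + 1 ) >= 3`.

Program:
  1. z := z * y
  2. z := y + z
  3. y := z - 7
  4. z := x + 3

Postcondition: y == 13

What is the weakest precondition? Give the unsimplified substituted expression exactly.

post: y == 13
stmt 4: z := x + 3  -- replace 0 occurrence(s) of z with (x + 3)
  => y == 13
stmt 3: y := z - 7  -- replace 1 occurrence(s) of y with (z - 7)
  => ( z - 7 ) == 13
stmt 2: z := y + z  -- replace 1 occurrence(s) of z with (y + z)
  => ( ( y + z ) - 7 ) == 13
stmt 1: z := z * y  -- replace 1 occurrence(s) of z with (z * y)
  => ( ( y + ( z * y ) ) - 7 ) == 13

Answer: ( ( y + ( z * y ) ) - 7 ) == 13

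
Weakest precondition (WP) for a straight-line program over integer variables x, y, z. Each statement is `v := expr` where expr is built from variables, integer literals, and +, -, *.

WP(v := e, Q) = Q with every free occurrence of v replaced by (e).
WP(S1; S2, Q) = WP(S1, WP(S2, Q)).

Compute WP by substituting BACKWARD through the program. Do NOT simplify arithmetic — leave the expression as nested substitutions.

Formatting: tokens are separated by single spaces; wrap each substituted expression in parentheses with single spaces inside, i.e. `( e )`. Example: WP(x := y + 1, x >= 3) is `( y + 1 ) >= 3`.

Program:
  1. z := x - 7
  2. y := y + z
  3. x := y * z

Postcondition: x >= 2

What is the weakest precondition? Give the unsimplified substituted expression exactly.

post: x >= 2
stmt 3: x := y * z  -- replace 1 occurrence(s) of x with (y * z)
  => ( y * z ) >= 2
stmt 2: y := y + z  -- replace 1 occurrence(s) of y with (y + z)
  => ( ( y + z ) * z ) >= 2
stmt 1: z := x - 7  -- replace 2 occurrence(s) of z with (x - 7)
  => ( ( y + ( x - 7 ) ) * ( x - 7 ) ) >= 2

Answer: ( ( y + ( x - 7 ) ) * ( x - 7 ) ) >= 2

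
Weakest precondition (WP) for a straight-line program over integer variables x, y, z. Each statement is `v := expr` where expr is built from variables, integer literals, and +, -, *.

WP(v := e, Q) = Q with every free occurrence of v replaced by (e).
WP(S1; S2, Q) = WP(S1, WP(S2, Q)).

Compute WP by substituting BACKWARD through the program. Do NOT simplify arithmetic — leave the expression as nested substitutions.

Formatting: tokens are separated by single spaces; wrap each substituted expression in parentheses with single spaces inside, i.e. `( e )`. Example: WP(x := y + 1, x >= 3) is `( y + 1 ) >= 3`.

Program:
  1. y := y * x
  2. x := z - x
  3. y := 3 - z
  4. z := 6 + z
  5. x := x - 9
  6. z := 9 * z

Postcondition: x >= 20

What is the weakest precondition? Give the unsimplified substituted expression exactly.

post: x >= 20
stmt 6: z := 9 * z  -- replace 0 occurrence(s) of z with (9 * z)
  => x >= 20
stmt 5: x := x - 9  -- replace 1 occurrence(s) of x with (x - 9)
  => ( x - 9 ) >= 20
stmt 4: z := 6 + z  -- replace 0 occurrence(s) of z with (6 + z)
  => ( x - 9 ) >= 20
stmt 3: y := 3 - z  -- replace 0 occurrence(s) of y with (3 - z)
  => ( x - 9 ) >= 20
stmt 2: x := z - x  -- replace 1 occurrence(s) of x with (z - x)
  => ( ( z - x ) - 9 ) >= 20
stmt 1: y := y * x  -- replace 0 occurrence(s) of y with (y * x)
  => ( ( z - x ) - 9 ) >= 20

Answer: ( ( z - x ) - 9 ) >= 20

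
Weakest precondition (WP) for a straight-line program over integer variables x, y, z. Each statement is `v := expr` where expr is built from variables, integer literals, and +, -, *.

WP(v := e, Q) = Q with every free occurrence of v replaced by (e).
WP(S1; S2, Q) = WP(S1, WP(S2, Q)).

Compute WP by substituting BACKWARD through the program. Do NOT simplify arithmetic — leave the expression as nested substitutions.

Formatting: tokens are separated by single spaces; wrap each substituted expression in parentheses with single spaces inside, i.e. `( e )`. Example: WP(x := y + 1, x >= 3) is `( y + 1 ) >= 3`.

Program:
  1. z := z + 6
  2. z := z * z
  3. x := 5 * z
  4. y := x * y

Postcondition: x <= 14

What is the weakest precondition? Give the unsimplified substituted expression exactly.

Answer: ( 5 * ( ( z + 6 ) * ( z + 6 ) ) ) <= 14

Derivation:
post: x <= 14
stmt 4: y := x * y  -- replace 0 occurrence(s) of y with (x * y)
  => x <= 14
stmt 3: x := 5 * z  -- replace 1 occurrence(s) of x with (5 * z)
  => ( 5 * z ) <= 14
stmt 2: z := z * z  -- replace 1 occurrence(s) of z with (z * z)
  => ( 5 * ( z * z ) ) <= 14
stmt 1: z := z + 6  -- replace 2 occurrence(s) of z with (z + 6)
  => ( 5 * ( ( z + 6 ) * ( z + 6 ) ) ) <= 14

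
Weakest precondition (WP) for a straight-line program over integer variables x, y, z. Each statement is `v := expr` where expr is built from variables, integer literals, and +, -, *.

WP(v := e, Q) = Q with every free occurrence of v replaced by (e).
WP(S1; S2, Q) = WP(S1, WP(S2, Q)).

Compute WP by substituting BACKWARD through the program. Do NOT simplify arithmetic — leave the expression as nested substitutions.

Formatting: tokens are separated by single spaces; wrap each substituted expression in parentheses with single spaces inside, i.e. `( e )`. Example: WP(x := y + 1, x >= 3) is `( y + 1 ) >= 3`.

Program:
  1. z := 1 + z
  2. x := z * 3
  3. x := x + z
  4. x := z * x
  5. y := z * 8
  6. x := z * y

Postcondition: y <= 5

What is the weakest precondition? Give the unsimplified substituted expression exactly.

Answer: ( ( 1 + z ) * 8 ) <= 5

Derivation:
post: y <= 5
stmt 6: x := z * y  -- replace 0 occurrence(s) of x with (z * y)
  => y <= 5
stmt 5: y := z * 8  -- replace 1 occurrence(s) of y with (z * 8)
  => ( z * 8 ) <= 5
stmt 4: x := z * x  -- replace 0 occurrence(s) of x with (z * x)
  => ( z * 8 ) <= 5
stmt 3: x := x + z  -- replace 0 occurrence(s) of x with (x + z)
  => ( z * 8 ) <= 5
stmt 2: x := z * 3  -- replace 0 occurrence(s) of x with (z * 3)
  => ( z * 8 ) <= 5
stmt 1: z := 1 + z  -- replace 1 occurrence(s) of z with (1 + z)
  => ( ( 1 + z ) * 8 ) <= 5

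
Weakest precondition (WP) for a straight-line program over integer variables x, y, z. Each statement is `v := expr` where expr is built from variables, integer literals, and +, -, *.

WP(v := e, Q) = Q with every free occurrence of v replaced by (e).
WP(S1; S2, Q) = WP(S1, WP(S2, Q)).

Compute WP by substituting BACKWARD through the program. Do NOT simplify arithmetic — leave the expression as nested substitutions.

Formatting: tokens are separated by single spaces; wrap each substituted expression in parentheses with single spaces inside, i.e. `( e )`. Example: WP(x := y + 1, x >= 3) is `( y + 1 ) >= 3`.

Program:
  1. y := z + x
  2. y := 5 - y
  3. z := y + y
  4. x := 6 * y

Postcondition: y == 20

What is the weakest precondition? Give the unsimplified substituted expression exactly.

post: y == 20
stmt 4: x := 6 * y  -- replace 0 occurrence(s) of x with (6 * y)
  => y == 20
stmt 3: z := y + y  -- replace 0 occurrence(s) of z with (y + y)
  => y == 20
stmt 2: y := 5 - y  -- replace 1 occurrence(s) of y with (5 - y)
  => ( 5 - y ) == 20
stmt 1: y := z + x  -- replace 1 occurrence(s) of y with (z + x)
  => ( 5 - ( z + x ) ) == 20

Answer: ( 5 - ( z + x ) ) == 20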